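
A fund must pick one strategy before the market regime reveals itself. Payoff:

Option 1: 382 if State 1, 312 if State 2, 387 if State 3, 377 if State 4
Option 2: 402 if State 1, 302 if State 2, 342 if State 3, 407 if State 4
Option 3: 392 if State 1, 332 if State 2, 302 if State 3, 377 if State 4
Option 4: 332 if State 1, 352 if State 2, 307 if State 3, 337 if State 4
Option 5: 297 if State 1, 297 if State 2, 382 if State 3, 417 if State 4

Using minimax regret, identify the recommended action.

Option 1

Column bests: State 1=402, State 2=352, State 3=387, State 4=417.
Option 1 regrets: 20, 40, 0, 40 → max 40
Option 2 regrets: 0, 50, 45, 10 → max 50
Option 3 regrets: 10, 20, 85, 40 → max 85
Option 4 regrets: 70, 0, 80, 80 → max 80
Option 5 regrets: 105, 55, 5, 0 → max 105
Smallest max regret = 40 → Option 1.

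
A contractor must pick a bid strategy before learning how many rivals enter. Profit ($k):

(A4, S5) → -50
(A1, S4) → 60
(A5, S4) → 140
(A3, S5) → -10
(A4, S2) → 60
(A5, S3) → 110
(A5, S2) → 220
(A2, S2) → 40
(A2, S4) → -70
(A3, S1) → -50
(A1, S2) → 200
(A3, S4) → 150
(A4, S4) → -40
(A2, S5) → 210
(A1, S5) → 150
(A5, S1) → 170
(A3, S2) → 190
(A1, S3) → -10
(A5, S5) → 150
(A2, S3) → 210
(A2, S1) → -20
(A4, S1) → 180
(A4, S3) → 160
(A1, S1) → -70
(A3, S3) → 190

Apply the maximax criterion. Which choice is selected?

A5

Row maxima: A1=200, A2=210, A3=190, A4=180, A5=220
Best best-case = 220 → A5.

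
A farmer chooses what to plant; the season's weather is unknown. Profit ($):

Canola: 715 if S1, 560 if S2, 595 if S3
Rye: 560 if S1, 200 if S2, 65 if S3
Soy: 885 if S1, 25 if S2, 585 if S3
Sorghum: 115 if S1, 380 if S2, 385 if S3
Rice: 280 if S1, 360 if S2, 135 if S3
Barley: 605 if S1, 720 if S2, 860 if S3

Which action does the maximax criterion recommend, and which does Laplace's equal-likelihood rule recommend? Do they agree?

Row maxima: Canola=715, Rye=560, Soy=885, Sorghum=385, Rice=360, Barley=860
Best best-case = 885 → Soy.
Row averages: Canola=1870/3, Rye=275, Soy=1495/3, Sorghum=880/3, Rice=775/3, Barley=2185/3
Highest average = 2185/3 → Barley.

maximax → Soy; laplace → Barley (disagree)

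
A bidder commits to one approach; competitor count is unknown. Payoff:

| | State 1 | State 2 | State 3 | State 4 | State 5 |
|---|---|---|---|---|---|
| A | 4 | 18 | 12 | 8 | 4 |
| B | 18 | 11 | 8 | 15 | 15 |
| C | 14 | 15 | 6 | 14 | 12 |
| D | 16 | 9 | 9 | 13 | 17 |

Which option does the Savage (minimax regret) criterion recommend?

Column bests: State 1=18, State 2=18, State 3=12, State 4=15, State 5=17.
A regrets: 14, 0, 0, 7, 13 → max 14
B regrets: 0, 7, 4, 0, 2 → max 7
C regrets: 4, 3, 6, 1, 5 → max 6
D regrets: 2, 9, 3, 2, 0 → max 9
Smallest max regret = 6 → C.

C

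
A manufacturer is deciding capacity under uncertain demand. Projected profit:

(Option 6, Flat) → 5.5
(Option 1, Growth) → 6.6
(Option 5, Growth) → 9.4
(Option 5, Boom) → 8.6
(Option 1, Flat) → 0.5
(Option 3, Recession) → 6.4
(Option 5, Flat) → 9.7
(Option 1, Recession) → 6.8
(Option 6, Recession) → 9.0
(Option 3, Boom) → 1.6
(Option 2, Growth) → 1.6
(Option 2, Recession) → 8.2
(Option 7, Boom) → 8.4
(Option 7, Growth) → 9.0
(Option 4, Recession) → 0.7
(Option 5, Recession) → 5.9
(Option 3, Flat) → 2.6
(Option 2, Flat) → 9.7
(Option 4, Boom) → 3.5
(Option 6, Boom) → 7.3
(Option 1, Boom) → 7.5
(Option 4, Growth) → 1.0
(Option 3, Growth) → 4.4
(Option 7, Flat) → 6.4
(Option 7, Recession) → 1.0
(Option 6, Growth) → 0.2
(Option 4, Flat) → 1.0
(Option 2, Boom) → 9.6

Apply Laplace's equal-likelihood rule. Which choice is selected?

Option 5

Row averages: Option 1=5.35, Option 2=7.275, Option 3=3.75, Option 4=1.55, Option 5=8.4, Option 6=5.5, Option 7=6.2
Highest average = 8.4 → Option 5.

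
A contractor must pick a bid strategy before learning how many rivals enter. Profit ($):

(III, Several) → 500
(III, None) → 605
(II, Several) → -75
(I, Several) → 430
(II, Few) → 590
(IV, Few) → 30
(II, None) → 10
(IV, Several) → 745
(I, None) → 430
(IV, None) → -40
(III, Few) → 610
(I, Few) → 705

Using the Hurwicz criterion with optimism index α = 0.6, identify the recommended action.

I: 0.6·705 + 0.4·430 = 595
II: 0.6·590 + 0.4·(-75) = 324
III: 0.6·610 + 0.4·500 = 566
IV: 0.6·745 + 0.4·(-40) = 431
Highest Hurwicz score = 595 → I.

I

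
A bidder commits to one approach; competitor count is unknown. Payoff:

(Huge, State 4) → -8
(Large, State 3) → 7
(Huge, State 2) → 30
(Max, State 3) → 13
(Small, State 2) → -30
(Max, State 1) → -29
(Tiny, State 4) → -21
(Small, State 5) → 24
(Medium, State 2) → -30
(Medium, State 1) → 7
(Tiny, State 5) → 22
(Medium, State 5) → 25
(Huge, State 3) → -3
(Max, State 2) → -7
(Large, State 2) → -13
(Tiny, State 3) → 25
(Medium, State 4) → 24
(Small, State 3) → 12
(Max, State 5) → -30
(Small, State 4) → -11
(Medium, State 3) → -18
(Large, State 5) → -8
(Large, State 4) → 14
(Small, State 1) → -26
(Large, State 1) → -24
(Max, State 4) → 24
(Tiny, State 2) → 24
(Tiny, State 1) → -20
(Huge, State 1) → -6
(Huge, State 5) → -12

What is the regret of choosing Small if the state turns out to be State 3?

13

Best payoff under State 3 is 25.
Regret = 25 − 12 = 13.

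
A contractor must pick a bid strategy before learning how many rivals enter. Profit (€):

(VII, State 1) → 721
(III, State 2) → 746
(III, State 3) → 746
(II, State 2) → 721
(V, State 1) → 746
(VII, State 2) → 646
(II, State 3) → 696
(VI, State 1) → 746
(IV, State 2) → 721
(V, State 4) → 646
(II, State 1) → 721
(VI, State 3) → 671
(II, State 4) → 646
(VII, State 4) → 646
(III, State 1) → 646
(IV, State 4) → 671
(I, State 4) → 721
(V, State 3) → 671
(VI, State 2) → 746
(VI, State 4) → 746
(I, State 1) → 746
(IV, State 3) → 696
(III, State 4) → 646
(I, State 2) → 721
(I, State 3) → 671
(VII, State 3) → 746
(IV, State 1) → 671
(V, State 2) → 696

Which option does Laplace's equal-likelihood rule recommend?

Row averages: I=714.75, II=696, III=696, IV=689.75, V=689.75, VI=727.25, VII=689.75
Highest average = 727.25 → VI.

VI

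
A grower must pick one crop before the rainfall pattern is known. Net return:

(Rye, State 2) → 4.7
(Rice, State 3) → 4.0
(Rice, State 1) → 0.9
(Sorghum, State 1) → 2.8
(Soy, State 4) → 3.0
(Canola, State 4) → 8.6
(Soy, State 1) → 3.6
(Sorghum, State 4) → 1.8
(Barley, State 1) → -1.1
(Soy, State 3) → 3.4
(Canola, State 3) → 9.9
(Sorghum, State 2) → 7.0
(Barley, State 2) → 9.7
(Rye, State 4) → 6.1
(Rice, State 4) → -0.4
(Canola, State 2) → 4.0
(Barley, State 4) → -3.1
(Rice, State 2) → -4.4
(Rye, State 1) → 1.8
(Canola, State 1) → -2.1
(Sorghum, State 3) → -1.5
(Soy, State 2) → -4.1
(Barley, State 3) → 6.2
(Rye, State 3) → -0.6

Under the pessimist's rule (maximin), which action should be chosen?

Row minima: Canola=-2.1, Sorghum=-1.5, Barley=-3.1, Rice=-4.4, Soy=-4.1, Rye=-0.6
Best worst-case = -0.6 → Rye.

Rye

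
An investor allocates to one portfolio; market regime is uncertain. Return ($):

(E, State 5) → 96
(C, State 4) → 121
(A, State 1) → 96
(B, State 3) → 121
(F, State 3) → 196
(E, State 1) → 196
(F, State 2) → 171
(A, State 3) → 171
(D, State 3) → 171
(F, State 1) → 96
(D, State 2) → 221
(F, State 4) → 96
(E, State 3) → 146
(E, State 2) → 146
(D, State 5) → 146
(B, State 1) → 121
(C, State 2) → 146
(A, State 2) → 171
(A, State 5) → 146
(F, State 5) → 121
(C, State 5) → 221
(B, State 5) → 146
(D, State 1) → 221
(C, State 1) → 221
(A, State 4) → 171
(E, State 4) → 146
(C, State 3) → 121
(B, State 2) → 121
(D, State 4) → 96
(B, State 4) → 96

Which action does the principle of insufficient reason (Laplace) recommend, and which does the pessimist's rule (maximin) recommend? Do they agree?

laplace → D; maximin → C (disagree)

Row averages: A=151, B=121, C=166, D=171, E=146, F=136
Highest average = 171 → D.
Row minima: A=96, B=96, C=121, D=96, E=96, F=96
Best worst-case = 121 → C.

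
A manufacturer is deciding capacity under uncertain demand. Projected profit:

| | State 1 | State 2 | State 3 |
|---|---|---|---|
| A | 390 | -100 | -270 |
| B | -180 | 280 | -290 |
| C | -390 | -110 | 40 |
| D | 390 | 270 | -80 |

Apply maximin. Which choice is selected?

D

Row minima: A=-270, B=-290, C=-390, D=-80
Best worst-case = -80 → D.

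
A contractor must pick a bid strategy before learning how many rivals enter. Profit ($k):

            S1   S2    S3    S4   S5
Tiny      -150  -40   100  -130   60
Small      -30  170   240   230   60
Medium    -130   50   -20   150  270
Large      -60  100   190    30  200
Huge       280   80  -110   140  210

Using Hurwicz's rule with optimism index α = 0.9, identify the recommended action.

Huge

Tiny: 0.9·100 + 0.1·(-150) = 75
Small: 0.9·240 + 0.1·(-30) = 213
Medium: 0.9·270 + 0.1·(-130) = 230
Large: 0.9·200 + 0.1·(-60) = 174
Huge: 0.9·280 + 0.1·(-110) = 241
Highest Hurwicz score = 241 → Huge.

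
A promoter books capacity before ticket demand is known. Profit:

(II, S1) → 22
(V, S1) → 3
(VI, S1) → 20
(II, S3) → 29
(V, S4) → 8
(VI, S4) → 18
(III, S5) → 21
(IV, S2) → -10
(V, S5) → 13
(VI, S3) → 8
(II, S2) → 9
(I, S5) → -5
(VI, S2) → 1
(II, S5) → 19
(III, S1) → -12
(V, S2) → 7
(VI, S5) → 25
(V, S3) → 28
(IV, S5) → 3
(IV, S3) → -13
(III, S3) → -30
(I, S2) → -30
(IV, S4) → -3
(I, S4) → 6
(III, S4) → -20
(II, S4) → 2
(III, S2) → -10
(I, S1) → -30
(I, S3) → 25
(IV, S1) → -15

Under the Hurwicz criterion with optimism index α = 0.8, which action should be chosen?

I: 0.8·25 + 0.2·(-30) = 14
II: 0.8·29 + 0.2·2 = 23.6
III: 0.8·21 + 0.2·(-30) = 10.8
IV: 0.8·3 + 0.2·(-15) = -0.6
V: 0.8·28 + 0.2·3 = 23
VI: 0.8·25 + 0.2·1 = 20.2
Highest Hurwicz score = 23.6 → II.

II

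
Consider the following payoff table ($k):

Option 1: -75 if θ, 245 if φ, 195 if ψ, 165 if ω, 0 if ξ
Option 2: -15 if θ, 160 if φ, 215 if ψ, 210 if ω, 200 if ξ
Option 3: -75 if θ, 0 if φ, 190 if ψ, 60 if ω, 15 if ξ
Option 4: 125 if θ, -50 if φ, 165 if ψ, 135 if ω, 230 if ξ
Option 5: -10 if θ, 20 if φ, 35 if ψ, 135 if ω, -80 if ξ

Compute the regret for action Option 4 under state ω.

75

Best payoff under ω is 210.
Regret = 210 − 135 = 75.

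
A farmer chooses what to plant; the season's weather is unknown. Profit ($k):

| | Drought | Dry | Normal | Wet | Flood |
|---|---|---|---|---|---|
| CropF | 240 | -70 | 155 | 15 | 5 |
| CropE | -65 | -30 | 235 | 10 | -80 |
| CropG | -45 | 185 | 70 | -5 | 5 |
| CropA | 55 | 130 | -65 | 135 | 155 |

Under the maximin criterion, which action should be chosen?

CropG

Row minima: CropF=-70, CropE=-80, CropG=-45, CropA=-65
Best worst-case = -45 → CropG.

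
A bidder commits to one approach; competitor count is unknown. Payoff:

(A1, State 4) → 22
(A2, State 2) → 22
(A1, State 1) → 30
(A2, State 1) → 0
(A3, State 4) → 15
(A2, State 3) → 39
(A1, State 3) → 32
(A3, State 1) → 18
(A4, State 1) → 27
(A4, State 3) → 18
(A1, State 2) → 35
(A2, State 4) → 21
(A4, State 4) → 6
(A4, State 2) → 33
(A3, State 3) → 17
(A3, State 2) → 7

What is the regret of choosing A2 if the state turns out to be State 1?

Best payoff under State 1 is 30.
Regret = 30 − 0 = 30.

30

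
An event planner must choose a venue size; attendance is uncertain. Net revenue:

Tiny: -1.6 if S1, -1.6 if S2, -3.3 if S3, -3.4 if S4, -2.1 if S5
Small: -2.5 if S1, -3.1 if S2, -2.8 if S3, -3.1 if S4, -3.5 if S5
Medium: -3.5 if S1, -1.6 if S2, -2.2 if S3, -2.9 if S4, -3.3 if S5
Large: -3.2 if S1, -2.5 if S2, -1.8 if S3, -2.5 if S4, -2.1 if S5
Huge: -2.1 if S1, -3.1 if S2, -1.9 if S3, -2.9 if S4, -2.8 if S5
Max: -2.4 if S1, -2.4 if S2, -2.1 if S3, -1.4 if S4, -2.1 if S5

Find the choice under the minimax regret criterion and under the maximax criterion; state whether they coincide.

minimax regret → Max; maximax → Max (agree)

Column bests: S1=-1.6, S2=-1.6, S3=-1.8, S4=-1.4, S5=-2.1.
Tiny regrets: 0.0, 0.0, 1.5, 2.0, 0.0 → max 2.0
Small regrets: 0.9, 1.5, 1.0, 1.7, 1.4 → max 1.7
Medium regrets: 1.9, 0.0, 0.4, 1.5, 1.2 → max 1.9
Large regrets: 1.6, 0.9, 0.0, 1.1, 0.0 → max 1.6
Huge regrets: 0.5, 1.5, 0.1, 1.5, 0.7 → max 1.5
Max regrets: 0.8, 0.8, 0.3, 0.0, 0.0 → max 0.8
Smallest max regret = 0.8 → Max.
Row maxima: Tiny=-1.6, Small=-2.5, Medium=-1.6, Large=-1.8, Huge=-1.9, Max=-1.4
Best best-case = -1.4 → Max.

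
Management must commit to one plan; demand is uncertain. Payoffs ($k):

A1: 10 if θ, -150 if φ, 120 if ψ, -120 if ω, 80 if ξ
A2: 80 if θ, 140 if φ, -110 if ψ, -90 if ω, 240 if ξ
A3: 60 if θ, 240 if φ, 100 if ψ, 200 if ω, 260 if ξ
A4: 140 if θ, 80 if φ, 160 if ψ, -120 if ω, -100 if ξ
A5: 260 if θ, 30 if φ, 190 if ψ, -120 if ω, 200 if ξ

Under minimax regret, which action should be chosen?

Column bests: θ=260, φ=240, ψ=190, ω=200, ξ=260.
A1 regrets: 250, 390, 70, 320, 180 → max 390
A2 regrets: 180, 100, 300, 290, 20 → max 300
A3 regrets: 200, 0, 90, 0, 0 → max 200
A4 regrets: 120, 160, 30, 320, 360 → max 360
A5 regrets: 0, 210, 0, 320, 60 → max 320
Smallest max regret = 200 → A3.

A3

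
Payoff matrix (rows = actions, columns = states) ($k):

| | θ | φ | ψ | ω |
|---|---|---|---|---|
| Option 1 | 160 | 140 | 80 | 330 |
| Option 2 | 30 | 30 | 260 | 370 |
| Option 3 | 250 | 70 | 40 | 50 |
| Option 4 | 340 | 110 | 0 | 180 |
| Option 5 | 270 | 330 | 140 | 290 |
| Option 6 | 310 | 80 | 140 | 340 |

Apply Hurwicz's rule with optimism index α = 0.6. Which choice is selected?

Option 5

Option 1: 0.6·330 + 0.4·80 = 230
Option 2: 0.6·370 + 0.4·30 = 234
Option 3: 0.6·250 + 0.4·40 = 166
Option 4: 0.6·340 + 0.4·0 = 204
Option 5: 0.6·330 + 0.4·140 = 254
Option 6: 0.6·340 + 0.4·80 = 236
Highest Hurwicz score = 254 → Option 5.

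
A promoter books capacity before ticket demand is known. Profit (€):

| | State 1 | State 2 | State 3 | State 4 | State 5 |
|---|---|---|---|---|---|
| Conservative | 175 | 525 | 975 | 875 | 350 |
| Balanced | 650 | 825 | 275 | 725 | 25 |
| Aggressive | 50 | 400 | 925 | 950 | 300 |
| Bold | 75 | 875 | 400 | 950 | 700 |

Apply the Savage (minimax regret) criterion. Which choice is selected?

Conservative

Column bests: State 1=650, State 2=875, State 3=975, State 4=950, State 5=700.
Conservative regrets: 475, 350, 0, 75, 350 → max 475
Balanced regrets: 0, 50, 700, 225, 675 → max 700
Aggressive regrets: 600, 475, 50, 0, 400 → max 600
Bold regrets: 575, 0, 575, 0, 0 → max 575
Smallest max regret = 475 → Conservative.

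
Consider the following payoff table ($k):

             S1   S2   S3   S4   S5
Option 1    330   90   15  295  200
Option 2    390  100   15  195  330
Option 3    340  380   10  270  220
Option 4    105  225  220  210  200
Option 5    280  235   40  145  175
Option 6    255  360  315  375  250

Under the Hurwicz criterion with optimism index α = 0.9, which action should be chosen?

Option 1: 0.9·330 + 0.1·15 = 298.5
Option 2: 0.9·390 + 0.1·15 = 352.5
Option 3: 0.9·380 + 0.1·10 = 343
Option 4: 0.9·225 + 0.1·105 = 213
Option 5: 0.9·280 + 0.1·40 = 256
Option 6: 0.9·375 + 0.1·250 = 362.5
Highest Hurwicz score = 362.5 → Option 6.

Option 6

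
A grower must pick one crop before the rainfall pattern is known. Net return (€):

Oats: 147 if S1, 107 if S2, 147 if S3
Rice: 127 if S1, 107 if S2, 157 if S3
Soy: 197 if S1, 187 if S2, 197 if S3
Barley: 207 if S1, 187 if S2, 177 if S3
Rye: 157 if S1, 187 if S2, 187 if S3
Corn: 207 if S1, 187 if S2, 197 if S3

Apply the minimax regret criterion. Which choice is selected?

Corn

Column bests: S1=207, S2=187, S3=197.
Oats regrets: 60, 80, 50 → max 80
Rice regrets: 80, 80, 40 → max 80
Soy regrets: 10, 0, 0 → max 10
Barley regrets: 0, 0, 20 → max 20
Rye regrets: 50, 0, 10 → max 50
Corn regrets: 0, 0, 0 → max 0
Smallest max regret = 0 → Corn.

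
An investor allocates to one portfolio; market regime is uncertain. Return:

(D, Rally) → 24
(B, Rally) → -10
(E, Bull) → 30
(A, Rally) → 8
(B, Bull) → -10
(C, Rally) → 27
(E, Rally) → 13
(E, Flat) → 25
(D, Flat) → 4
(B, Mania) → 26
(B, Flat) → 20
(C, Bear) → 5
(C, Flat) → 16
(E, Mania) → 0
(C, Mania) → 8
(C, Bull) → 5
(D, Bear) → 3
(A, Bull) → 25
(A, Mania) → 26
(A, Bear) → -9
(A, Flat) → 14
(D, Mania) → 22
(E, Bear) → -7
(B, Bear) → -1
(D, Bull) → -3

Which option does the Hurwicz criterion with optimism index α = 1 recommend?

E

A: 1·26 + 0·(-9) = 26
B: 1·26 + 0·(-10) = 26
C: 1·27 + 0·5 = 27
D: 1·24 + 0·(-3) = 24
E: 1·30 + 0·(-7) = 30
Highest Hurwicz score = 30 → E.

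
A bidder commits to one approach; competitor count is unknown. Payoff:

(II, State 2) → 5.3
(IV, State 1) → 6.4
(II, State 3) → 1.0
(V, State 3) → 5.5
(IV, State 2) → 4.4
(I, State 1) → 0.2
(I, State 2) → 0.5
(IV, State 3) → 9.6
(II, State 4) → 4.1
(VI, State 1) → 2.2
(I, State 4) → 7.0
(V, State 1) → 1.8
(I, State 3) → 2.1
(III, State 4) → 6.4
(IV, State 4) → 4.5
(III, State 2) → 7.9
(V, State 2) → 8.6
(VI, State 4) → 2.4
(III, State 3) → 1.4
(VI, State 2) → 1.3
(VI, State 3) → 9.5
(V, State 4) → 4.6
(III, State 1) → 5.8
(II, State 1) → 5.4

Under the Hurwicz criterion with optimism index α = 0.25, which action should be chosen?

IV

I: 0.25·7.0 + 0.75·0.2 = 1.9
II: 0.25·5.4 + 0.75·1.0 = 2.1
III: 0.25·7.9 + 0.75·1.4 = 3.025
IV: 0.25·9.6 + 0.75·4.4 = 5.7
V: 0.25·8.6 + 0.75·1.8 = 3.5
VI: 0.25·9.5 + 0.75·1.3 = 3.35
Highest Hurwicz score = 5.7 → IV.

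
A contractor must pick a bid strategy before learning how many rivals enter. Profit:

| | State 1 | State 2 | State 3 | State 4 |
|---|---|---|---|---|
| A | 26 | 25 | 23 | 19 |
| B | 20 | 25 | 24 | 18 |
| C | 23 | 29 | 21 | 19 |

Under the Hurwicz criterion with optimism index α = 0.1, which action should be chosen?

C

A: 0.1·26 + 0.9·19 = 19.7
B: 0.1·25 + 0.9·18 = 18.7
C: 0.1·29 + 0.9·19 = 20
Highest Hurwicz score = 20 → C.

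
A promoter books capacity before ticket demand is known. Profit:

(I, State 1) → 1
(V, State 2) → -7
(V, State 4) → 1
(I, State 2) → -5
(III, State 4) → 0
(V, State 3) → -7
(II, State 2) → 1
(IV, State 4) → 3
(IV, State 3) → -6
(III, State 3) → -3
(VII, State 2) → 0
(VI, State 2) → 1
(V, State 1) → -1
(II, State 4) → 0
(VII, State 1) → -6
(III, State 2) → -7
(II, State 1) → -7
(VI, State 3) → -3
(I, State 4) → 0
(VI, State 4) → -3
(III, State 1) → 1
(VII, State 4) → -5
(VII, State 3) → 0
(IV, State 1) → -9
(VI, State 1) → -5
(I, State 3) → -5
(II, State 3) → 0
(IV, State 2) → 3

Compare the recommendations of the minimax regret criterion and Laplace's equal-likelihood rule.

minimax regret → VI; laplace → II (disagree)

Column bests: State 1=1, State 2=3, State 3=0, State 4=3.
I regrets: 0, 8, 5, 3 → max 8
II regrets: 8, 2, 0, 3 → max 8
III regrets: 0, 10, 3, 3 → max 10
IV regrets: 10, 0, 6, 0 → max 10
V regrets: 2, 10, 7, 2 → max 10
VI regrets: 6, 2, 3, 6 → max 6
VII regrets: 7, 3, 0, 8 → max 8
Smallest max regret = 6 → VI.
Row averages: I=-2.25, II=-1.5, III=-2.25, IV=-2.25, V=-3.5, VI=-2.5, VII=-2.75
Highest average = -1.5 → II.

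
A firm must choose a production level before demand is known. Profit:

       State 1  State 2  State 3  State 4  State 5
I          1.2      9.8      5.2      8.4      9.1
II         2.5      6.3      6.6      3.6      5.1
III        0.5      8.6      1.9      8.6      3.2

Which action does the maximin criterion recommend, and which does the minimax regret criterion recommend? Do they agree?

maximin → II; minimax regret → I (disagree)

Row minima: I=1.2, II=2.5, III=0.5
Best worst-case = 2.5 → II.
Column bests: State 1=2.5, State 2=9.8, State 3=6.6, State 4=8.6, State 5=9.1.
I regrets: 1.3, 0.0, 1.4, 0.2, 0.0 → max 1.4
II regrets: 0.0, 3.5, 0.0, 5.0, 4.0 → max 5.0
III regrets: 2.0, 1.2, 4.7, 0.0, 5.9 → max 5.9
Smallest max regret = 1.4 → I.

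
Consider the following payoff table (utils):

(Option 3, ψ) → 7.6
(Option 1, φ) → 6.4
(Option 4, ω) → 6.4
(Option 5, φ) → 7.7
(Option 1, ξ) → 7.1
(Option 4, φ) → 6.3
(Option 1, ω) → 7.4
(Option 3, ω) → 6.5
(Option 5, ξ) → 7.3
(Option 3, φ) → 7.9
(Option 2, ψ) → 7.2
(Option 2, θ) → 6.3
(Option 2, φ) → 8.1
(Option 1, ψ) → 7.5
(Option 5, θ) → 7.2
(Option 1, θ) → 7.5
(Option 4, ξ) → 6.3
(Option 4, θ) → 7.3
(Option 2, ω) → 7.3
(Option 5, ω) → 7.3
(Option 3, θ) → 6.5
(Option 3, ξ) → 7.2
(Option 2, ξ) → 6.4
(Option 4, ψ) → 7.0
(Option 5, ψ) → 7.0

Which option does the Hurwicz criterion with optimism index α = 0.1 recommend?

Option 1: 0.1·7.5 + 0.9·6.4 = 6.51
Option 2: 0.1·8.1 + 0.9·6.3 = 6.48
Option 3: 0.1·7.9 + 0.9·6.5 = 6.64
Option 4: 0.1·7.3 + 0.9·6.3 = 6.4
Option 5: 0.1·7.7 + 0.9·7.0 = 7.07
Highest Hurwicz score = 7.07 → Option 5.

Option 5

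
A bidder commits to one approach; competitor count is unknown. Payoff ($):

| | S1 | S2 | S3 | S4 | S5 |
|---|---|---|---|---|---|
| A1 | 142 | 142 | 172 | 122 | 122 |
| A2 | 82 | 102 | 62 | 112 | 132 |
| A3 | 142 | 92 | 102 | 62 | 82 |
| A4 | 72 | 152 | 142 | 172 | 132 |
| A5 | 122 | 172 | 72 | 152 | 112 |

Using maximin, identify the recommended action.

Row minima: A1=122, A2=62, A3=62, A4=72, A5=72
Best worst-case = 122 → A1.

A1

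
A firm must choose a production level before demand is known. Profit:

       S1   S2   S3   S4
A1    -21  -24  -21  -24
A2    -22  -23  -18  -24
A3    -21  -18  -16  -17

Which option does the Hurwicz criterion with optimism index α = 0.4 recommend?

A1: 0.4·(-21) + 0.6·(-24) = -22.8
A2: 0.4·(-18) + 0.6·(-24) = -21.6
A3: 0.4·(-16) + 0.6·(-21) = -19
Highest Hurwicz score = -19 → A3.

A3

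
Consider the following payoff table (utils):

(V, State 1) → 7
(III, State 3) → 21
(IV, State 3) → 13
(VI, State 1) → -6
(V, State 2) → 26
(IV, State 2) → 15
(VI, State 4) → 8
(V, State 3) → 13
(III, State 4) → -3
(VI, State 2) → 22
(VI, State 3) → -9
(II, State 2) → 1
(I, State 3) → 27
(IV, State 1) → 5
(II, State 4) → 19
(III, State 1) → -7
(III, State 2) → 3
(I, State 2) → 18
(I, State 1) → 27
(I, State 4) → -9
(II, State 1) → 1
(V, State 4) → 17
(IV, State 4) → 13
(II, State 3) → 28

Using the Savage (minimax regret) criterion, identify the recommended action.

V

Column bests: State 1=27, State 2=26, State 3=28, State 4=19.
I regrets: 0, 8, 1, 28 → max 28
II regrets: 26, 25, 0, 0 → max 26
III regrets: 34, 23, 7, 22 → max 34
IV regrets: 22, 11, 15, 6 → max 22
V regrets: 20, 0, 15, 2 → max 20
VI regrets: 33, 4, 37, 11 → max 37
Smallest max regret = 20 → V.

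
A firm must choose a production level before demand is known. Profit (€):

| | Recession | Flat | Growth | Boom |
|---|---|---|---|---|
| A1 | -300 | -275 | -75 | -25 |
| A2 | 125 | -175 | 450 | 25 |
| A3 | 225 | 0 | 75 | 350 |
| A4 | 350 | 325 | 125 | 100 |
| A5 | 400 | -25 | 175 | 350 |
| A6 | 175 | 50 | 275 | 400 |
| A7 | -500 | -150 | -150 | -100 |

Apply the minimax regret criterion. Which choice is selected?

A6

Column bests: Recession=400, Flat=325, Growth=450, Boom=400.
A1 regrets: 700, 600, 525, 425 → max 700
A2 regrets: 275, 500, 0, 375 → max 500
A3 regrets: 175, 325, 375, 50 → max 375
A4 regrets: 50, 0, 325, 300 → max 325
A5 regrets: 0, 350, 275, 50 → max 350
A6 regrets: 225, 275, 175, 0 → max 275
A7 regrets: 900, 475, 600, 500 → max 900
Smallest max regret = 275 → A6.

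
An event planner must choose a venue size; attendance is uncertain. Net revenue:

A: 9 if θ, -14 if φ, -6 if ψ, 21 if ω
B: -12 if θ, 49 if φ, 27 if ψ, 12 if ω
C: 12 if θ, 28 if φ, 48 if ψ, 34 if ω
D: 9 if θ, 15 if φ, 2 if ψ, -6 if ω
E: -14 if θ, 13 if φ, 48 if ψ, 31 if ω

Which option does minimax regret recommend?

Column bests: θ=12, φ=49, ψ=48, ω=34.
A regrets: 3, 63, 54, 13 → max 63
B regrets: 24, 0, 21, 22 → max 24
C regrets: 0, 21, 0, 0 → max 21
D regrets: 3, 34, 46, 40 → max 46
E regrets: 26, 36, 0, 3 → max 36
Smallest max regret = 21 → C.

C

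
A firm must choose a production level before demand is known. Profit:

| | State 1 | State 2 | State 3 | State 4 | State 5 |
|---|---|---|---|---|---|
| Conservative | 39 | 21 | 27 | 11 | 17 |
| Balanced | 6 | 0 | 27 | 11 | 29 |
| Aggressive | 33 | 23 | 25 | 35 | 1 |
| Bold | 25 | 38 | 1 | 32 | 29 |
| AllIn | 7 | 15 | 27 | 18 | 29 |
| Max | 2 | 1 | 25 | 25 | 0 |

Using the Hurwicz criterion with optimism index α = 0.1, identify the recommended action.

Conservative

Conservative: 0.1·39 + 0.9·11 = 13.8
Balanced: 0.1·29 + 0.9·0 = 2.9
Aggressive: 0.1·35 + 0.9·1 = 4.4
Bold: 0.1·38 + 0.9·1 = 4.7
AllIn: 0.1·29 + 0.9·7 = 9.2
Max: 0.1·25 + 0.9·0 = 2.5
Highest Hurwicz score = 13.8 → Conservative.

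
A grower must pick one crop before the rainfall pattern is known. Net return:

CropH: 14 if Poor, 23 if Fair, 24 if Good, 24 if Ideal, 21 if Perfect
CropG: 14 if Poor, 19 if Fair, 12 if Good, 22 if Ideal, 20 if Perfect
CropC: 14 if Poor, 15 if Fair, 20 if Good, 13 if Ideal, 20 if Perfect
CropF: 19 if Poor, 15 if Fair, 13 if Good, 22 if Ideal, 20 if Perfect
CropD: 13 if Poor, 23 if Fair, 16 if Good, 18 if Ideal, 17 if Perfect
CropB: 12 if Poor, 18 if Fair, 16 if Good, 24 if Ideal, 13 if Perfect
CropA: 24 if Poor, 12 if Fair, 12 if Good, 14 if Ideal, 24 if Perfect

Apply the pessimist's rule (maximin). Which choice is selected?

Row minima: CropH=14, CropG=12, CropC=13, CropF=13, CropD=13, CropB=12, CropA=12
Best worst-case = 14 → CropH.

CropH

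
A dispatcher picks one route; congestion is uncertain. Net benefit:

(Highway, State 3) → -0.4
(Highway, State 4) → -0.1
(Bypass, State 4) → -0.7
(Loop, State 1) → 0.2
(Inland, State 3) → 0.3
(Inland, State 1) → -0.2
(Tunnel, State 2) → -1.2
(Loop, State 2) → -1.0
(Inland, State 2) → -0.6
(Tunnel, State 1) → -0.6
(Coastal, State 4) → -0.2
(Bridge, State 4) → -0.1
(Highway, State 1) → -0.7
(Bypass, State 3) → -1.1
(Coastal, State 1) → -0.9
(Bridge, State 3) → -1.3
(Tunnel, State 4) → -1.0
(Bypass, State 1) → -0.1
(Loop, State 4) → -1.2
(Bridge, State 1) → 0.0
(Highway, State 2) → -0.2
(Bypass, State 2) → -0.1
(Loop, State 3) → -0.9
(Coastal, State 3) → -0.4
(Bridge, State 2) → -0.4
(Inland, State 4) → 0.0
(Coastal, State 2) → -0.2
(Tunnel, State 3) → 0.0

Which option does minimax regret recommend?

Inland

Column bests: State 1=0.2, State 2=-0.1, State 3=0.3, State 4=0.0.
Bridge regrets: 0.2, 0.3, 1.6, 0.1 → max 1.6
Coastal regrets: 1.1, 0.1, 0.7, 0.2 → max 1.1
Tunnel regrets: 0.8, 1.1, 0.3, 1.0 → max 1.1
Inland regrets: 0.4, 0.5, 0.0, 0.0 → max 0.5
Loop regrets: 0.0, 0.9, 1.2, 1.2 → max 1.2
Bypass regrets: 0.3, 0.0, 1.4, 0.7 → max 1.4
Highway regrets: 0.9, 0.1, 0.7, 0.1 → max 0.9
Smallest max regret = 0.5 → Inland.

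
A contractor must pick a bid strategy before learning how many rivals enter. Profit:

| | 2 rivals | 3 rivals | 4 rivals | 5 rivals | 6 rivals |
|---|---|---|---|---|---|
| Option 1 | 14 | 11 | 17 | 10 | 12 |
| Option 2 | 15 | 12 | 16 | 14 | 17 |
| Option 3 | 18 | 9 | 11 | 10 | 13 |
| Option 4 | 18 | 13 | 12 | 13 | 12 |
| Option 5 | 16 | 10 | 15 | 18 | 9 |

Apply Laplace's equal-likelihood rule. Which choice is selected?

Option 2

Row averages: Option 1=12.8, Option 2=14.8, Option 3=12.2, Option 4=13.6, Option 5=13.6
Highest average = 14.8 → Option 2.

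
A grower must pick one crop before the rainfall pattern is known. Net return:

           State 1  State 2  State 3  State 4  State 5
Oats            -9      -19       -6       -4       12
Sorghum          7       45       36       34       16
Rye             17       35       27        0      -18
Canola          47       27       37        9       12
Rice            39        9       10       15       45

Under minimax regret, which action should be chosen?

Column bests: State 1=47, State 2=45, State 3=37, State 4=34, State 5=45.
Oats regrets: 56, 64, 43, 38, 33 → max 64
Sorghum regrets: 40, 0, 1, 0, 29 → max 40
Rye regrets: 30, 10, 10, 34, 63 → max 63
Canola regrets: 0, 18, 0, 25, 33 → max 33
Rice regrets: 8, 36, 27, 19, 0 → max 36
Smallest max regret = 33 → Canola.

Canola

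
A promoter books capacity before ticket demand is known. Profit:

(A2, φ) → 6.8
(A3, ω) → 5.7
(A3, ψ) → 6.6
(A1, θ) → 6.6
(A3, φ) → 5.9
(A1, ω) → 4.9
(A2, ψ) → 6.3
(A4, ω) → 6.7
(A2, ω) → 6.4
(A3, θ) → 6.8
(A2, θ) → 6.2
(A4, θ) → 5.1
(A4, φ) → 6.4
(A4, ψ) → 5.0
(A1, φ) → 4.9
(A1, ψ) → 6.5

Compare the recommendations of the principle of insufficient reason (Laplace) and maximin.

laplace → A2; maximin → A2 (agree)

Row averages: A1=5.725, A2=6.425, A3=6.25, A4=5.8
Highest average = 6.425 → A2.
Row minima: A1=4.9, A2=6.2, A3=5.7, A4=5.0
Best worst-case = 6.2 → A2.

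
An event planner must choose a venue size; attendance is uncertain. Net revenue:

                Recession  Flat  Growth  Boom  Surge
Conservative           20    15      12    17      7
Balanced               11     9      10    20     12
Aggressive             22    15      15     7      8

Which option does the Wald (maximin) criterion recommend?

Row minima: Conservative=7, Balanced=9, Aggressive=7
Best worst-case = 9 → Balanced.

Balanced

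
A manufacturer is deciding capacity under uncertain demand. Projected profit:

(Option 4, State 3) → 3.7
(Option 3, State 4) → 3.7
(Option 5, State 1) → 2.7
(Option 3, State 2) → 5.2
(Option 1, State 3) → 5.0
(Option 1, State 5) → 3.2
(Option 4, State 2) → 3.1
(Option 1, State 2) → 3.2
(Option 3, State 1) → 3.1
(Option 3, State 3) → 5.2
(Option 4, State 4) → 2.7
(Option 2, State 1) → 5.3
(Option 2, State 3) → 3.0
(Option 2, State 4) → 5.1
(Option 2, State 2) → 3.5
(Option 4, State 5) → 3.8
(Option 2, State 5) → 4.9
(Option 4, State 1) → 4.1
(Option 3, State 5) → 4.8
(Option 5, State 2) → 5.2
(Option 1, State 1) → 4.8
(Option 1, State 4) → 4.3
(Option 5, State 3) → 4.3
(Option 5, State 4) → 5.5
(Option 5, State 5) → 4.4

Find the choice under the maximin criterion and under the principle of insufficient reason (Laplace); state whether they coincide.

maximin → Option 1; laplace → Option 5 (disagree)

Row minima: Option 1=3.2, Option 2=3.0, Option 3=3.1, Option 4=2.7, Option 5=2.7
Best worst-case = 3.2 → Option 1.
Row averages: Option 1=4.1, Option 2=4.36, Option 3=4.4, Option 4=3.48, Option 5=4.42
Highest average = 4.42 → Option 5.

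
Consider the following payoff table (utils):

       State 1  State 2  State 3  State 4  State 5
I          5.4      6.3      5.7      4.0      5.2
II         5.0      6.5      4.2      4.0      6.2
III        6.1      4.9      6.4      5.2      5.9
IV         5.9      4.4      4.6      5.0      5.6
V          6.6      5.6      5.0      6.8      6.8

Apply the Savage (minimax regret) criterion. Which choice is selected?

Column bests: State 1=6.6, State 2=6.5, State 3=6.4, State 4=6.8, State 5=6.8.
I regrets: 1.2, 0.2, 0.7, 2.8, 1.6 → max 2.8
II regrets: 1.6, 0.0, 2.2, 2.8, 0.6 → max 2.8
III regrets: 0.5, 1.6, 0.0, 1.6, 0.9 → max 1.6
IV regrets: 0.7, 2.1, 1.8, 1.8, 1.2 → max 2.1
V regrets: 0.0, 0.9, 1.4, 0.0, 0.0 → max 1.4
Smallest max regret = 1.4 → V.

V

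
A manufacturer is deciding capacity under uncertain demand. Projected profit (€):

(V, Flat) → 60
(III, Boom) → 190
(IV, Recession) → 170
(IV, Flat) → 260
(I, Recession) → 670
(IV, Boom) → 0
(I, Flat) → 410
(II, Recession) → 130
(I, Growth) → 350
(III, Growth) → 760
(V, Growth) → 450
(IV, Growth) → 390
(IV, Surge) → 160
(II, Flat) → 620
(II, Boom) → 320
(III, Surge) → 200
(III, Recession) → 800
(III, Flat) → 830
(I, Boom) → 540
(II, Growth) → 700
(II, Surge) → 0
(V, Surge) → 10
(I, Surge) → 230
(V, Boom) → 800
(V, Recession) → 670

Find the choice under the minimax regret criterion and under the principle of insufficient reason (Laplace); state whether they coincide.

minimax regret → I; laplace → III (disagree)

Column bests: Recession=800, Flat=830, Growth=760, Boom=800, Surge=230.
I regrets: 130, 420, 410, 260, 0 → max 420
II regrets: 670, 210, 60, 480, 230 → max 670
III regrets: 0, 0, 0, 610, 30 → max 610
IV regrets: 630, 570, 370, 800, 70 → max 800
V regrets: 130, 770, 310, 0, 220 → max 770
Smallest max regret = 420 → I.
Row averages: I=440, II=354, III=556, IV=196, V=398
Highest average = 556 → III.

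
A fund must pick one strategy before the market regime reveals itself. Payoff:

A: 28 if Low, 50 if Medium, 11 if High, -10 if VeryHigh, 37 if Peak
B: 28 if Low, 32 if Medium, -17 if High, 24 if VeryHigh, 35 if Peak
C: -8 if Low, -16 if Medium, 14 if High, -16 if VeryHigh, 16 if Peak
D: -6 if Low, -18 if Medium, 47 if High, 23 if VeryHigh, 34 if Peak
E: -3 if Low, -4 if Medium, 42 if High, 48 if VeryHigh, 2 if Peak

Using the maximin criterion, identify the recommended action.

Row minima: A=-10, B=-17, C=-16, D=-18, E=-4
Best worst-case = -4 → E.

E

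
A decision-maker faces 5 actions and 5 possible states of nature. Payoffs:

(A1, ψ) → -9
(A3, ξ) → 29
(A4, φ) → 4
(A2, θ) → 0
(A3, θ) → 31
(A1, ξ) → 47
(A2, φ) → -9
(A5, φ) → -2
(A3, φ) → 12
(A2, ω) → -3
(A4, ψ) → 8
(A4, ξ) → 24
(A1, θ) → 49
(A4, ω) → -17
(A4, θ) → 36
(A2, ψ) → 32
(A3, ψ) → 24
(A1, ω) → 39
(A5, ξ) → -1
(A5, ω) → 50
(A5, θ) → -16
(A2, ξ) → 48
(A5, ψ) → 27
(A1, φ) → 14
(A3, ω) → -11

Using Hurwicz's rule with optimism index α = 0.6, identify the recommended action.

A1: 0.6·49 + 0.4·(-9) = 25.8
A2: 0.6·48 + 0.4·(-9) = 25.2
A3: 0.6·31 + 0.4·(-11) = 14.2
A4: 0.6·36 + 0.4·(-17) = 14.8
A5: 0.6·50 + 0.4·(-16) = 23.6
Highest Hurwicz score = 25.8 → A1.

A1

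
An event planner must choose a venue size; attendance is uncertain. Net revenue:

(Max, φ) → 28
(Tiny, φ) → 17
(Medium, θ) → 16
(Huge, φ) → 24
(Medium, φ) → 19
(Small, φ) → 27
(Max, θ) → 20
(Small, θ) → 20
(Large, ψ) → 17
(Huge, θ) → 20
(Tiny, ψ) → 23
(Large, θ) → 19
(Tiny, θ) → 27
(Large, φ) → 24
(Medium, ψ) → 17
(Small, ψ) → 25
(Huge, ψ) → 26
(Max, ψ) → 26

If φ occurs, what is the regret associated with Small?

1

Best payoff under φ is 28.
Regret = 28 − 27 = 1.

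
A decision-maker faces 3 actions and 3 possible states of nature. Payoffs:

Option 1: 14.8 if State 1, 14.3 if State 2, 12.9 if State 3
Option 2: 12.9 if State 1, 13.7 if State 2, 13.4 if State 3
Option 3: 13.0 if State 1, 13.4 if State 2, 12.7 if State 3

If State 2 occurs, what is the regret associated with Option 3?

0.9

Best payoff under State 2 is 14.3.
Regret = 14.3 − 13.4 = 0.9.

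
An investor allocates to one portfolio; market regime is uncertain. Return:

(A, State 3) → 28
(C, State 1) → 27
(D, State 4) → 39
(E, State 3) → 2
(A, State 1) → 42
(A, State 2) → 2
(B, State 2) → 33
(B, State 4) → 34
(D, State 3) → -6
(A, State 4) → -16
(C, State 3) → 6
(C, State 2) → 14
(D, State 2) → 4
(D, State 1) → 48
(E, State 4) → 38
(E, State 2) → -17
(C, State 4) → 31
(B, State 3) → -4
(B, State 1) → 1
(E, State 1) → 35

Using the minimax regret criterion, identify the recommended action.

C

Column bests: State 1=48, State 2=33, State 3=28, State 4=39.
A regrets: 6, 31, 0, 55 → max 55
B regrets: 47, 0, 32, 5 → max 47
C regrets: 21, 19, 22, 8 → max 22
D regrets: 0, 29, 34, 0 → max 34
E regrets: 13, 50, 26, 1 → max 50
Smallest max regret = 22 → C.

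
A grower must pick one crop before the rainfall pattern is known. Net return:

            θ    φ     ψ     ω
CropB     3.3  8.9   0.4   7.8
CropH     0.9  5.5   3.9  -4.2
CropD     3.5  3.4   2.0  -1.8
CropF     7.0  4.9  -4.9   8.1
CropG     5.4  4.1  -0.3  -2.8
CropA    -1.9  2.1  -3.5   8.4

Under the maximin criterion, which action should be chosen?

Row minima: CropB=0.4, CropH=-4.2, CropD=-1.8, CropF=-4.9, CropG=-2.8, CropA=-3.5
Best worst-case = 0.4 → CropB.

CropB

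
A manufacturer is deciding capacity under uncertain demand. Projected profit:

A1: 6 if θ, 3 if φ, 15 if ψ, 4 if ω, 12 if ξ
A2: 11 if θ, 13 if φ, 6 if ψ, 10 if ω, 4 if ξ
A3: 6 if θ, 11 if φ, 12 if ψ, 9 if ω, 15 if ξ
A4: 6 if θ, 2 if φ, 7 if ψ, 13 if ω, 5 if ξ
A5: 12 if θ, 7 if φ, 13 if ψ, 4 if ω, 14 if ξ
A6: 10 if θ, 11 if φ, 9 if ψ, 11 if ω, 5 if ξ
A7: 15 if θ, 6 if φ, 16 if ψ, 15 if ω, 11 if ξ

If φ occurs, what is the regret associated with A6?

2

Best payoff under φ is 13.
Regret = 13 − 11 = 2.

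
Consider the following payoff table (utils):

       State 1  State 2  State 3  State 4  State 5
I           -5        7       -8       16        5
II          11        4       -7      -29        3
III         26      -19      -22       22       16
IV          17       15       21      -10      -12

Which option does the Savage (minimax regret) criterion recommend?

Column bests: State 1=26, State 2=15, State 3=21, State 4=22, State 5=16.
I regrets: 31, 8, 29, 6, 11 → max 31
II regrets: 15, 11, 28, 51, 13 → max 51
III regrets: 0, 34, 43, 0, 0 → max 43
IV regrets: 9, 0, 0, 32, 28 → max 32
Smallest max regret = 31 → I.

I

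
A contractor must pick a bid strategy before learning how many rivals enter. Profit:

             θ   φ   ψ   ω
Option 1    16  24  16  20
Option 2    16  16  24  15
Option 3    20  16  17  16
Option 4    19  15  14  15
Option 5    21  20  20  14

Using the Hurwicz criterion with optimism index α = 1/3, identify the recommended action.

Option 1

Option 1: 1/3·24 + 2/3·16 = 56/3
Option 2: 1/3·24 + 2/3·15 = 18
Option 3: 1/3·20 + 2/3·16 = 52/3
Option 4: 1/3·19 + 2/3·14 = 47/3
Option 5: 1/3·21 + 2/3·14 = 49/3
Highest Hurwicz score = 56/3 → Option 1.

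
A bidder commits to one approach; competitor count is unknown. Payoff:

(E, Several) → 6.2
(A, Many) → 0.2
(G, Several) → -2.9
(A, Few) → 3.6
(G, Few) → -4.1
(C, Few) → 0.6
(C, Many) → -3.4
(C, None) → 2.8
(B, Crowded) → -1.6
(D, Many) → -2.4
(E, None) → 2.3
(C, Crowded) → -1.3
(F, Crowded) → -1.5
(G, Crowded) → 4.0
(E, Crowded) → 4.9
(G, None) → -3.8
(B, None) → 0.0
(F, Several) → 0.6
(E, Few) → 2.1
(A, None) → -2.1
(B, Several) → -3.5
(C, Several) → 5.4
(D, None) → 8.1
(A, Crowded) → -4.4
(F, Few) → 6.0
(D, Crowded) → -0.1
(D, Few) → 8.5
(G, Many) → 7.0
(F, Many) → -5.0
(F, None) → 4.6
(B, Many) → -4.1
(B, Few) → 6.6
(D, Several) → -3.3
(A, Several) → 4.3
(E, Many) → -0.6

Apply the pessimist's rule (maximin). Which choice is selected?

Row minima: A=-4.4, B=-4.1, C=-3.4, D=-3.3, E=-0.6, F=-5.0, G=-4.1
Best worst-case = -0.6 → E.

E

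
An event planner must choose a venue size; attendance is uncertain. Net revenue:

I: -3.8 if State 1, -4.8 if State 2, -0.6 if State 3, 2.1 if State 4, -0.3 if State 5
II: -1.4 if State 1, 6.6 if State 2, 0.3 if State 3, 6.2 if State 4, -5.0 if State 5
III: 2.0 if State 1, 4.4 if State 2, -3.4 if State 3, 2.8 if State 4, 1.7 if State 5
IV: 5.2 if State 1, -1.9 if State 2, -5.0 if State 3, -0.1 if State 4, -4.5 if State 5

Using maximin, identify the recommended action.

Row minima: I=-4.8, II=-5.0, III=-3.4, IV=-5.0
Best worst-case = -3.4 → III.

III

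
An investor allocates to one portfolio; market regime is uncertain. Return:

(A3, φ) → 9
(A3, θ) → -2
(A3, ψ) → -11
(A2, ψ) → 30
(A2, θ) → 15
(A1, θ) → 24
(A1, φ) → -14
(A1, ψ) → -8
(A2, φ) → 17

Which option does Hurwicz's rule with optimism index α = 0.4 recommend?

A2

A1: 0.4·24 + 0.6·(-14) = 1.2
A2: 0.4·30 + 0.6·15 = 21
A3: 0.4·9 + 0.6·(-11) = -3
Highest Hurwicz score = 21 → A2.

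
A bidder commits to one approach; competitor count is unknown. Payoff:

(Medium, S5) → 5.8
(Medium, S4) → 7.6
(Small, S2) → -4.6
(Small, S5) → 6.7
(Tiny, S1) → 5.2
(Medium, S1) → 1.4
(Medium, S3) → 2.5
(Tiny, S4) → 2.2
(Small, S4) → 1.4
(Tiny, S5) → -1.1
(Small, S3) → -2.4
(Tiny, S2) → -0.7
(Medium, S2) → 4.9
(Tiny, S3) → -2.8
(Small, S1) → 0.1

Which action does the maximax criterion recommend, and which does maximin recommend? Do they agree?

maximax → Medium; maximin → Medium (agree)

Row maxima: Tiny=5.2, Small=6.7, Medium=7.6
Best best-case = 7.6 → Medium.
Row minima: Tiny=-2.8, Small=-4.6, Medium=1.4
Best worst-case = 1.4 → Medium.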